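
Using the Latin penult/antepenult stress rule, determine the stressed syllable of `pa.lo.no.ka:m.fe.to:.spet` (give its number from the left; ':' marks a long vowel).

6

Classical Latin: stress the penult if heavy (long vowel or closed), else the antepenult.
Weights: 5 fe L, 6 to: H, 7 spet H.
The penult (syllable 6, to:) is heavy, so it takes stress.
Stress on syllable 6: pa.lo.no.ka:m.fe.ˈto:.spet.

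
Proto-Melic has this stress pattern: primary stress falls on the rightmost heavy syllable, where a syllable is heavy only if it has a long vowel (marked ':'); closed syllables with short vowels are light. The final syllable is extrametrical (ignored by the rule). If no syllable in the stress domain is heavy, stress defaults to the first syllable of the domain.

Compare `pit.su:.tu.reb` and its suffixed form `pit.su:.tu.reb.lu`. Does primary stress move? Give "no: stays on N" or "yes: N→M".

no: stays on 2

Base `pit.su:.tu.reb` (4 syllables):
  The final syllable (4, reb) is extrametrical; the stress domain is syllables 1–3.
  Weights: 1 pit L, 2 su: H, 3 tu L.
  Heavy syllables in the domain: 2. The rightmost is syllable 2 (su:).
  → primary stress on syllable 2.
Suffixed `pit.su:.tu.reb.lu` (5 syllables):
  The final syllable (5, lu) is extrametrical; the stress domain is syllables 1–4.
  Weights: 1 pit L, 2 su: H, 3 tu L, 4 reb L.
  Heavy syllables in the domain: 2. The rightmost is syllable 2 (su:).
  → primary stress on syllable 2.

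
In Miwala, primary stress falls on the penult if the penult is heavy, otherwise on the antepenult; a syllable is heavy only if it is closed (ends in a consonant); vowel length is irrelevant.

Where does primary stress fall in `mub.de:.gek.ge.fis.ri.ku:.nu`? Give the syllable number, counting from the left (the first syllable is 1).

Weights: 6 ri L, 7 ku: L, 8 nu L.
The penult (syllable 7, ku:) is light, so stress falls on the antepenult (syllable 6, ri).
Primary stress: syllable 6 → mub.de:.gek.ge.fis.ˈri.ku:.nu.

6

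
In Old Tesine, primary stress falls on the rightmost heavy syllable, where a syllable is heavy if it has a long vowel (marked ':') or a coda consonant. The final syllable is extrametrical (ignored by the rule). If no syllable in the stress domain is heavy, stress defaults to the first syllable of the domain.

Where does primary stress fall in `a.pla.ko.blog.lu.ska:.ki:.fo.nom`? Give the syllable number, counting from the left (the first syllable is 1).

7

The final syllable (9, nom) is extrametrical; the stress domain is syllables 1–8.
Weights: 1 a L, 2 pla L, 3 ko L, 4 blog H, 5 lu L, 6 ska: H, 7 ki: H, 8 fo L.
Heavy syllables in the domain: 4, 6, 7. The rightmost is syllable 7 (ki:).
Primary stress: syllable 7 → a.pla.ko.blog.lu.ska:.ˈki:.fo.nom.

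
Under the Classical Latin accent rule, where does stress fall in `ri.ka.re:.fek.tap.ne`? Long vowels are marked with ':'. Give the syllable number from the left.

5

Classical Latin: stress the penult if heavy (long vowel or closed), else the antepenult.
Weights: 4 fek H, 5 tap H, 6 ne L.
The penult (syllable 5, tap) is heavy, so it takes stress.
Stress on syllable 5: ri.ka.re:.fek.ˈtap.ne.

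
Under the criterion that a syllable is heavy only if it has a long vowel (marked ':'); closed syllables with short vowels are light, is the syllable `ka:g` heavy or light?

heavy

`ka:g`: long vowel, closed (coda /g/). Long vowel → heavy.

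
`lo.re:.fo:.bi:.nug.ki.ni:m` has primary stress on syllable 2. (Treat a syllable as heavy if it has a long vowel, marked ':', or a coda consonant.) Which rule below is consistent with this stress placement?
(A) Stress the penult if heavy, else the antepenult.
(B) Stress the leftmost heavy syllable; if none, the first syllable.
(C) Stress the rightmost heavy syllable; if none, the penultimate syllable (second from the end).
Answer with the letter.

B

Rule A → syllable 5 (observed: 2).
Rule B → syllable 2 ✓.
Rule C → syllable 7 (observed: 2).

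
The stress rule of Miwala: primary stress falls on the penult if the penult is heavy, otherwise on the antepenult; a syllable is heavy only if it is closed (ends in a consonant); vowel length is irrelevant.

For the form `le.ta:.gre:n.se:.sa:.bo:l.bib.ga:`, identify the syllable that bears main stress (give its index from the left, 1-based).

Weights: 6 bo:l H, 7 bib H, 8 ga: L.
The penult (syllable 7, bib) is heavy, so it takes stress.
Primary stress: syllable 7 → le.ta:.gre:n.se:.sa:.bo:l.ˈbib.ga:.

7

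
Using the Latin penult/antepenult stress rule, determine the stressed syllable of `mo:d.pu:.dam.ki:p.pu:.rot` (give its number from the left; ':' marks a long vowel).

5

Classical Latin: stress the penult if heavy (long vowel or closed), else the antepenult.
Weights: 4 ki:p H, 5 pu: H, 6 rot H.
The penult (syllable 5, pu:) is heavy, so it takes stress.
Stress on syllable 5: mo:d.pu:.dam.ki:p.ˈpu:.rot.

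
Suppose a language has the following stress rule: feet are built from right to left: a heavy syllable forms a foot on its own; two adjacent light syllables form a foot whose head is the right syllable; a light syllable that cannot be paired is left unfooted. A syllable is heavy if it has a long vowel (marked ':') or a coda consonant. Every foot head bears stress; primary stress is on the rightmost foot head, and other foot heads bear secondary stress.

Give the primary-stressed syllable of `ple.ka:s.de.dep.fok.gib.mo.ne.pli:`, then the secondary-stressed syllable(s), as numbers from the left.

primary 9, secondary 2, 4, 5, 6, 8

Weights: 1 ple L, 2 ka:s H, 3 de L, 4 dep H, 5 fok H, 6 gib H, 7 mo L, 8 ne L, 9 pli: H.
Parse right to left (heavy = foot alone; LL = one foot; stranded L unfooted): ple (ˈka:s) de (ˈdep) (ˈfok) (ˈgib) (mo.ˈne) (ˈpli:).
Foot heads: 2, 4, 5, 6, 8, 9.
Primary stress on the rightmost head = syllable 9.
Secondary stress on 2, 4, 5, 6, 8: ple.ˌka:s.de.ˌdep.ˌfok.ˌgib.mo.ˌne.ˈpli:.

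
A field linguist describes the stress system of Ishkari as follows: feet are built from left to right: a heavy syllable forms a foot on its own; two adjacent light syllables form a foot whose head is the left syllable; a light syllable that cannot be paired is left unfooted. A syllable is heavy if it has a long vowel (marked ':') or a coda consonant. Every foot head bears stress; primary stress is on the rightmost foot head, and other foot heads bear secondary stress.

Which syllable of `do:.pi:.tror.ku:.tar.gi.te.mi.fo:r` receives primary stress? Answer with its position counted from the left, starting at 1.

9

Weights: 1 do: H, 2 pi: H, 3 tror H, 4 ku: H, 5 tar H, 6 gi L, 7 te L, 8 mi L, 9 fo:r H.
Parse left to right (heavy = foot alone; LL = one foot; stranded L unfooted): (ˈdo:) (ˈpi:) (ˈtror) (ˈku:) (ˈtar) (ˈgi.te) mi (ˈfo:r).
Foot heads: 1, 2, 3, 4, 5, 6, 9.
Primary stress on the rightmost head = syllable 9.
Primary stress: syllable 9 → do:.pi:.tror.ku:.tar.gi.te.mi.ˈfo:r.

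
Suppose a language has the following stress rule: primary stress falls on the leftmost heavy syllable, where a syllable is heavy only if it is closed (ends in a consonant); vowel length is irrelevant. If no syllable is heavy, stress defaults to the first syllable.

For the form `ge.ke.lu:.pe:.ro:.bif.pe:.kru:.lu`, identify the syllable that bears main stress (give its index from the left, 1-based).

Weights: 1 ge L, 2 ke L, 3 lu: L, 4 pe: L, 5 ro: L, 6 bif H, 7 pe: L, 8 kru: L, 9 lu L.
Heavy syllables in the domain: 6. The leftmost is syllable 6 (bif).
Primary stress: syllable 6 → ge.ke.lu:.pe:.ro:.ˈbif.pe:.kru:.lu.

6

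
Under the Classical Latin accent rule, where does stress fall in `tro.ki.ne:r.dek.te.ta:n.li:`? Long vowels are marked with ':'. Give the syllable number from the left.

6

Classical Latin: stress the penult if heavy (long vowel or closed), else the antepenult.
Weights: 5 te L, 6 ta:n H, 7 li: H.
The penult (syllable 6, ta:n) is heavy, so it takes stress.
Stress on syllable 6: tro.ki.ne:r.dek.te.ˈta:n.li:.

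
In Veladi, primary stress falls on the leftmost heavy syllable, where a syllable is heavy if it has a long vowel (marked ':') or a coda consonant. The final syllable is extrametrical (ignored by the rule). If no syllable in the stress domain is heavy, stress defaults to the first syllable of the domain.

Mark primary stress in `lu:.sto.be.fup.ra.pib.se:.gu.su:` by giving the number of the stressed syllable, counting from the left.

The final syllable (9, su:) is extrametrical; the stress domain is syllables 1–8.
Weights: 1 lu: H, 2 sto L, 3 be L, 4 fup H, 5 ra L, 6 pib H, 7 se: H, 8 gu L.
Heavy syllables in the domain: 1, 4, 6, 7. The leftmost is syllable 1 (lu:).
Primary stress: syllable 1 → ˈlu:.sto.be.fup.ra.pib.se:.gu.su:.

1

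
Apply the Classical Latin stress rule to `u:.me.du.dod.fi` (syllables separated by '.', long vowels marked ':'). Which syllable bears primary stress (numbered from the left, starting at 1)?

Classical Latin: stress the penult if heavy (long vowel or closed), else the antepenult.
Weights: 3 du L, 4 dod H, 5 fi L.
The penult (syllable 4, dod) is heavy, so it takes stress.
Stress on syllable 4: u:.me.du.ˈdod.fi.

4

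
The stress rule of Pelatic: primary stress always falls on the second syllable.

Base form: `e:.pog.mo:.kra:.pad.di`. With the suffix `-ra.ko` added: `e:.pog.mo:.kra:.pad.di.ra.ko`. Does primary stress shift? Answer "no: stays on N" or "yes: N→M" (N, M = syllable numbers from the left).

Base `e:.pog.mo:.kra:.pad.di` (6 syllables):
  The word has 6 syllables; the second syllable is syllable 2 (pog).
  → primary stress on syllable 2.
Suffixed `e:.pog.mo:.kra:.pad.di.ra.ko` (8 syllables):
  The word has 8 syllables; the second syllable is syllable 2 (pog).
  → primary stress on syllable 2.

no: stays on 2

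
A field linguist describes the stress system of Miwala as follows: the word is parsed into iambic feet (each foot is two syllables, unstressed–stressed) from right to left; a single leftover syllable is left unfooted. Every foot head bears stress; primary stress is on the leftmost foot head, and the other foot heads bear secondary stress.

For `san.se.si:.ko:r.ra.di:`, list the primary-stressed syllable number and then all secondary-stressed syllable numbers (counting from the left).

primary 2, secondary 4, 6

Parse right to left into iambic (σˈσ) feet: (san.ˈse) (si:.ˈko:r) (ra.ˈdi:).
Foot heads (stressed positions): 2, 4, 6.
End Rule Leftmost: primary stress on the leftmost head = syllable 2.
Secondary stress on 4, 6: san.ˈse.si:.ˌko:r.ra.ˌdi:.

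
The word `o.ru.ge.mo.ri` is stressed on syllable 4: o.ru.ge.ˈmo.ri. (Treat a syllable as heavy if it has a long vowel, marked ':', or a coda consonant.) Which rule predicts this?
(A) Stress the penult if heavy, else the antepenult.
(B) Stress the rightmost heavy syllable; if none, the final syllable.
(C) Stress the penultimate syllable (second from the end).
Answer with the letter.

Rule A → syllable 3 (observed: 4).
Rule B → syllable 5 (observed: 4).
Rule C → syllable 4 ✓.

C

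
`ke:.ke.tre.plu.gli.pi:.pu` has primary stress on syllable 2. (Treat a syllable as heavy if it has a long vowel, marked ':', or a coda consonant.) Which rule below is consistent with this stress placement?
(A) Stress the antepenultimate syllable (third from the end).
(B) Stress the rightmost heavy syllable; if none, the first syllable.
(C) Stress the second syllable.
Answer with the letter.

C

Rule A → syllable 5 (observed: 2).
Rule B → syllable 6 (observed: 2).
Rule C → syllable 2 ✓.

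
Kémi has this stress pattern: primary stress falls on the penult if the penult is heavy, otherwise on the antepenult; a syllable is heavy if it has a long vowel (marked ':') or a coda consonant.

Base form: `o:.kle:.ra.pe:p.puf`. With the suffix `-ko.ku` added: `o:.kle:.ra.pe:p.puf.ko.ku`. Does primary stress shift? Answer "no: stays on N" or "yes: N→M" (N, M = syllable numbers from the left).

yes: 4→5

Base `o:.kle:.ra.pe:p.puf` (5 syllables):
  Weights: 3 ra L, 4 pe:p H, 5 puf H.
  The penult (syllable 4, pe:p) is heavy, so it takes stress.
  → primary stress on syllable 4.
Suffixed `o:.kle:.ra.pe:p.puf.ko.ku` (7 syllables):
  Weights: 5 puf H, 6 ko L, 7 ku L.
  The penult (syllable 6, ko) is light, so stress falls on the antepenult (syllable 5, puf).
  → primary stress on syllable 5.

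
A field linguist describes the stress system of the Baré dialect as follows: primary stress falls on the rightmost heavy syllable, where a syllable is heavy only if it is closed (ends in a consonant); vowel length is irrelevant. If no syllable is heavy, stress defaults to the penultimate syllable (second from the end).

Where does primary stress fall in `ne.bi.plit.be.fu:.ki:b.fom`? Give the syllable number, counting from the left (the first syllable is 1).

7

Weights: 1 ne L, 2 bi L, 3 plit H, 4 be L, 5 fu: L, 6 ki:b H, 7 fom H.
Heavy syllables in the domain: 3, 6, 7. The rightmost is syllable 7 (fom).
Primary stress: syllable 7 → ne.bi.plit.be.fu:.ki:b.ˈfom.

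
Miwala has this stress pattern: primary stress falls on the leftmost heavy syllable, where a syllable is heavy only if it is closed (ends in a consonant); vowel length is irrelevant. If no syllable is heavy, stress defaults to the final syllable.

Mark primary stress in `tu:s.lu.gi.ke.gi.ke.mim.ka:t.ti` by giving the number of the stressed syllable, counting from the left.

Weights: 1 tu:s H, 2 lu L, 3 gi L, 4 ke L, 5 gi L, 6 ke L, 7 mim H, 8 ka:t H, 9 ti L.
Heavy syllables in the domain: 1, 7, 8. The leftmost is syllable 1 (tu:s).
Primary stress: syllable 1 → ˈtu:s.lu.gi.ke.gi.ke.mim.ka:t.ti.

1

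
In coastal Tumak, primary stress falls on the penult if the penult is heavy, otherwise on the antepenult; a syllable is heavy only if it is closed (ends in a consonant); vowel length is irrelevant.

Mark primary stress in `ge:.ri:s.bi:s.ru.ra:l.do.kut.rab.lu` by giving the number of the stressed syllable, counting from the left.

Weights: 7 kut H, 8 rab H, 9 lu L.
The penult (syllable 8, rab) is heavy, so it takes stress.
Primary stress: syllable 8 → ge:.ri:s.bi:s.ru.ra:l.do.kut.ˈrab.lu.

8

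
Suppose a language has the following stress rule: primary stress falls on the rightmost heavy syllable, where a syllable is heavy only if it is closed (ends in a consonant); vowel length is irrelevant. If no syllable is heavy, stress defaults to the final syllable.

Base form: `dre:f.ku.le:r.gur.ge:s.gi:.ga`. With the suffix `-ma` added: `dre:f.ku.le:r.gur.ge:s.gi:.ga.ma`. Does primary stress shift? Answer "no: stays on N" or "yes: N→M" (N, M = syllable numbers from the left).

Base `dre:f.ku.le:r.gur.ge:s.gi:.ga` (7 syllables):
  Weights: 1 dre:f H, 2 ku L, 3 le:r H, 4 gur H, 5 ge:s H, 6 gi: L, 7 ga L.
  Heavy syllables in the domain: 1, 3, 4, 5. The rightmost is syllable 5 (ge:s).
  → primary stress on syllable 5.
Suffixed `dre:f.ku.le:r.gur.ge:s.gi:.ga.ma` (8 syllables):
  Weights: 1 dre:f H, 2 ku L, 3 le:r H, 4 gur H, 5 ge:s H, 6 gi: L, 7 ga L, 8 ma L.
  Heavy syllables in the domain: 1, 3, 4, 5. The rightmost is syllable 5 (ge:s).
  → primary stress on syllable 5.

no: stays on 5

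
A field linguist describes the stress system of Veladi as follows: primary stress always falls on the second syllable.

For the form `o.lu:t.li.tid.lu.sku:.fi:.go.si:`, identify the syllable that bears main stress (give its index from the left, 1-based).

2

The word has 9 syllables; the second syllable is syllable 2 (lu:t).
Primary stress: syllable 2 → o.ˈlu:t.li.tid.lu.sku:.fi:.go.si:.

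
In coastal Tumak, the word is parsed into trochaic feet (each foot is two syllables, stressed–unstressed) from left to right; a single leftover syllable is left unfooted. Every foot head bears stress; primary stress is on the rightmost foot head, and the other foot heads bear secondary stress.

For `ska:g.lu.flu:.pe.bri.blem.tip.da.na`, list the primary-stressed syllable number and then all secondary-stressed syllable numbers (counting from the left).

Parse left to right into trochaic (ˈσσ) feet: (ˈska:g.lu) (ˈflu:.pe) (ˈbri.blem) (ˈtip.da) na. Syllable 9 is left unfooted.
Foot heads (stressed positions): 1, 3, 5, 7.
End Rule Rightmost: primary stress on the rightmost head = syllable 7.
Secondary stress on 1, 3, 5: ˌska:g.lu.ˌflu:.pe.ˌbri.blem.ˈtip.da.na.

primary 7, secondary 1, 3, 5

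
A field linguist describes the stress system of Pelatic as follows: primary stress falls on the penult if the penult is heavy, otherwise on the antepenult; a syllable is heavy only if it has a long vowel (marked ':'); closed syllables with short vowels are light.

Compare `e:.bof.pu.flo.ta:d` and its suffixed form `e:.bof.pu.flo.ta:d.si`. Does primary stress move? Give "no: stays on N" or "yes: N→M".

Base `e:.bof.pu.flo.ta:d` (5 syllables):
  Weights: 3 pu L, 4 flo L, 5 ta:d H.
  The penult (syllable 4, flo) is light, so stress falls on the antepenult (syllable 3, pu).
  → primary stress on syllable 3.
Suffixed `e:.bof.pu.flo.ta:d.si` (6 syllables):
  Weights: 4 flo L, 5 ta:d H, 6 si L.
  The penult (syllable 5, ta:d) is heavy, so it takes stress.
  → primary stress on syllable 5.

yes: 3→5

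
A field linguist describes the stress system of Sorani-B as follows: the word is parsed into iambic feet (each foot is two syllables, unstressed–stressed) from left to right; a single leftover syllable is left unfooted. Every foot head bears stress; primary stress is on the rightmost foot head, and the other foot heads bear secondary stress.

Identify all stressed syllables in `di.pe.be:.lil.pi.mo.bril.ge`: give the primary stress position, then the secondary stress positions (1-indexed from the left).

Parse left to right into iambic (σˈσ) feet: (di.ˈpe) (be:.ˈlil) (pi.ˈmo) (bril.ˈge).
Foot heads (stressed positions): 2, 4, 6, 8.
End Rule Rightmost: primary stress on the rightmost head = syllable 8.
Secondary stress on 2, 4, 6: di.ˌpe.be:.ˌlil.pi.ˌmo.bril.ˈge.

primary 8, secondary 2, 4, 6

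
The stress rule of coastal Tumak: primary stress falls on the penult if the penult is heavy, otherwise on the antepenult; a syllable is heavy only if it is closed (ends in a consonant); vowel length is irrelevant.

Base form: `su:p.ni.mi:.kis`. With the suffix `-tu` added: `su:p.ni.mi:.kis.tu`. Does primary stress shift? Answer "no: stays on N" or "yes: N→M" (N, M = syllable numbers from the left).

Base `su:p.ni.mi:.kis` (4 syllables):
  Weights: 2 ni L, 3 mi: L, 4 kis H.
  The penult (syllable 3, mi:) is light, so stress falls on the antepenult (syllable 2, ni).
  → primary stress on syllable 2.
Suffixed `su:p.ni.mi:.kis.tu` (5 syllables):
  Weights: 3 mi: L, 4 kis H, 5 tu L.
  The penult (syllable 4, kis) is heavy, so it takes stress.
  → primary stress on syllable 4.

yes: 2→4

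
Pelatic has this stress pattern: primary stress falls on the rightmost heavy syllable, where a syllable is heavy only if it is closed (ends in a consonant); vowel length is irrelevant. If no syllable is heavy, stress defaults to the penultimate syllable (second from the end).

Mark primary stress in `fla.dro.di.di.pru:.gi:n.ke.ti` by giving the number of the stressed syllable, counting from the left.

Weights: 1 fla L, 2 dro L, 3 di L, 4 di L, 5 pru: L, 6 gi:n H, 7 ke L, 8 ti L.
Heavy syllables in the domain: 6. The rightmost is syllable 6 (gi:n).
Primary stress: syllable 6 → fla.dro.di.di.pru:.ˈgi:n.ke.ti.

6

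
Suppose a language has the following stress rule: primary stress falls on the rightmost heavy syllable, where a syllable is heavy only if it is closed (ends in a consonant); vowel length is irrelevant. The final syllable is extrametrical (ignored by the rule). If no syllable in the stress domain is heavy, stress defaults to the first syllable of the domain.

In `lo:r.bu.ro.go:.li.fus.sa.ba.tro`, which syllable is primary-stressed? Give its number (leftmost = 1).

6

The final syllable (9, tro) is extrametrical; the stress domain is syllables 1–8.
Weights: 1 lo:r H, 2 bu L, 3 ro L, 4 go: L, 5 li L, 6 fus H, 7 sa L, 8 ba L.
Heavy syllables in the domain: 1, 6. The rightmost is syllable 6 (fus).
Primary stress: syllable 6 → lo:r.bu.ro.go:.li.ˈfus.sa.ba.tro.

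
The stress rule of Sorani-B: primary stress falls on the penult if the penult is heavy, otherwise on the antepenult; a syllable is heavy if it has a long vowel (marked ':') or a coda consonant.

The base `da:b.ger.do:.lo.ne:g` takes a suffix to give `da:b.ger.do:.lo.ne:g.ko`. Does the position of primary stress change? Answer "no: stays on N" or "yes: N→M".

Base `da:b.ger.do:.lo.ne:g` (5 syllables):
  Weights: 3 do: H, 4 lo L, 5 ne:g H.
  The penult (syllable 4, lo) is light, so stress falls on the antepenult (syllable 3, do:).
  → primary stress on syllable 3.
Suffixed `da:b.ger.do:.lo.ne:g.ko` (6 syllables):
  Weights: 4 lo L, 5 ne:g H, 6 ko L.
  The penult (syllable 5, ne:g) is heavy, so it takes stress.
  → primary stress on syllable 5.

yes: 3→5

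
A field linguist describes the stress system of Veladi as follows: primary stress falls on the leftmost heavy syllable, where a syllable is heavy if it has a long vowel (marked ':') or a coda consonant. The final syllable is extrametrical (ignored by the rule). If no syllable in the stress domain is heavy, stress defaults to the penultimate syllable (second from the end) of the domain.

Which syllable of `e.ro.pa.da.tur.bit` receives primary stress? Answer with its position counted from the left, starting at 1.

The final syllable (6, bit) is extrametrical; the stress domain is syllables 1–5.
Weights: 1 e L, 2 ro L, 3 pa L, 4 da L, 5 tur H.
Heavy syllables in the domain: 5. The leftmost is syllable 5 (tur).
Primary stress: syllable 5 → e.ro.pa.da.ˈtur.bit.

5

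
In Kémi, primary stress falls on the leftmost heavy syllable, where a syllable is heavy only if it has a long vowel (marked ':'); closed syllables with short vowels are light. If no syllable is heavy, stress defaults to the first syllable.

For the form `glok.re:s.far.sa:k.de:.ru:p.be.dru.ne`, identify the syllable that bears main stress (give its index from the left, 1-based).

Weights: 1 glok L, 2 re:s H, 3 far L, 4 sa:k H, 5 de: H, 6 ru:p H, 7 be L, 8 dru L, 9 ne L.
Heavy syllables in the domain: 2, 4, 5, 6. The leftmost is syllable 2 (re:s).
Primary stress: syllable 2 → glok.ˈre:s.far.sa:k.de:.ru:p.be.dru.ne.

2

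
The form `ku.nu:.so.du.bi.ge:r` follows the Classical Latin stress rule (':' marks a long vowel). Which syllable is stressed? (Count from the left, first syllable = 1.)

Classical Latin: stress the penult if heavy (long vowel or closed), else the antepenult.
Weights: 4 du L, 5 bi L, 6 ge:r H.
The penult (syllable 5, bi) is light, so stress falls on the antepenult (syllable 4, du).
Stress on syllable 4: ku.nu:.so.ˈdu.bi.ge:r.

4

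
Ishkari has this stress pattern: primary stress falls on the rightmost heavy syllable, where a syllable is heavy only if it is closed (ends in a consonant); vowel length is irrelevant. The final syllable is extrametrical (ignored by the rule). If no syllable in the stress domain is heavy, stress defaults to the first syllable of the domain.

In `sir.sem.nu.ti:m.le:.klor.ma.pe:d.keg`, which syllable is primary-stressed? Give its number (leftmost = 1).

The final syllable (9, keg) is extrametrical; the stress domain is syllables 1–8.
Weights: 1 sir H, 2 sem H, 3 nu L, 4 ti:m H, 5 le: L, 6 klor H, 7 ma L, 8 pe:d H.
Heavy syllables in the domain: 1, 2, 4, 6, 8. The rightmost is syllable 8 (pe:d).
Primary stress: syllable 8 → sir.sem.nu.ti:m.le:.klor.ma.ˈpe:d.keg.

8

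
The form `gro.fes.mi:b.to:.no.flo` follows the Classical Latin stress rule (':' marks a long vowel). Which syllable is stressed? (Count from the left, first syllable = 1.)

4

Classical Latin: stress the penult if heavy (long vowel or closed), else the antepenult.
Weights: 4 to: H, 5 no L, 6 flo L.
The penult (syllable 5, no) is light, so stress falls on the antepenult (syllable 4, to:).
Stress on syllable 4: gro.fes.mi:b.ˈto:.no.flo.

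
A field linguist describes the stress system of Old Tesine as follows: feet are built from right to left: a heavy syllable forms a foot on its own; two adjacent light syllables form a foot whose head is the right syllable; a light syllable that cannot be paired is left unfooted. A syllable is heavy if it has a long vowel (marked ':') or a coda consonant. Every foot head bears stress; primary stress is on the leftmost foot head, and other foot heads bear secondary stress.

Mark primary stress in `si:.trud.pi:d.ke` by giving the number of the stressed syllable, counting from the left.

Weights: 1 si: H, 2 trud H, 3 pi:d H, 4 ke L.
Parse right to left (heavy = foot alone; LL = one foot; stranded L unfooted): (ˈsi:) (ˈtrud) (ˈpi:d) ke.
Foot heads: 1, 2, 3.
Primary stress on the leftmost head = syllable 1.
Primary stress: syllable 1 → ˈsi:.trud.pi:d.ke.

1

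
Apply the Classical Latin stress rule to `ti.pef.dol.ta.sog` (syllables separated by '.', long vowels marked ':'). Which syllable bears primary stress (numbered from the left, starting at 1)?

3

Classical Latin: stress the penult if heavy (long vowel or closed), else the antepenult.
Weights: 3 dol H, 4 ta L, 5 sog H.
The penult (syllable 4, ta) is light, so stress falls on the antepenult (syllable 3, dol).
Stress on syllable 3: ti.pef.ˈdol.ta.sog.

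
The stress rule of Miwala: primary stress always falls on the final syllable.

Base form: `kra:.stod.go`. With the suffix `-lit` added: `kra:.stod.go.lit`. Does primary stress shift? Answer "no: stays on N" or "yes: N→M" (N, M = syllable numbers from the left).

Base `kra:.stod.go` (3 syllables):
  The word has 3 syllables; the final syllable is syllable 3 (go).
  → primary stress on syllable 3.
Suffixed `kra:.stod.go.lit` (4 syllables):
  The word has 4 syllables; the final syllable is syllable 4 (lit).
  → primary stress on syllable 4.

yes: 3→4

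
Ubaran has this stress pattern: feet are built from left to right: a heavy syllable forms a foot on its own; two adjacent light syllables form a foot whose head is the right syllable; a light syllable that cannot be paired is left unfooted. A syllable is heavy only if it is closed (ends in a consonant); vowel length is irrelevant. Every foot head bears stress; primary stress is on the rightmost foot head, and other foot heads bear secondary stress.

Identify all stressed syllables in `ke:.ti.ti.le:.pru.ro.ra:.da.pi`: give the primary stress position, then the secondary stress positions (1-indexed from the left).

primary 8, secondary 2, 4, 6

Weights: 1 ke: L, 2 ti L, 3 ti L, 4 le: L, 5 pru L, 6 ro L, 7 ra: L, 8 da L, 9 pi L.
Parse left to right (heavy = foot alone; LL = one foot; stranded L unfooted): (ke:.ˈti) (ti.ˈle:) (pru.ˈro) (ra:.ˈda) pi.
Foot heads: 2, 4, 6, 8.
Primary stress on the rightmost head = syllable 8.
Secondary stress on 2, 4, 6: ke:.ˌti.ti.ˌle:.pru.ˌro.ra:.ˈda.pi.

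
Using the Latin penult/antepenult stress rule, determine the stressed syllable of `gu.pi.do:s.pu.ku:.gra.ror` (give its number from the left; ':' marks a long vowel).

5

Classical Latin: stress the penult if heavy (long vowel or closed), else the antepenult.
Weights: 5 ku: H, 6 gra L, 7 ror H.
The penult (syllable 6, gra) is light, so stress falls on the antepenult (syllable 5, ku:).
Stress on syllable 5: gu.pi.do:s.pu.ˈku:.gra.ror.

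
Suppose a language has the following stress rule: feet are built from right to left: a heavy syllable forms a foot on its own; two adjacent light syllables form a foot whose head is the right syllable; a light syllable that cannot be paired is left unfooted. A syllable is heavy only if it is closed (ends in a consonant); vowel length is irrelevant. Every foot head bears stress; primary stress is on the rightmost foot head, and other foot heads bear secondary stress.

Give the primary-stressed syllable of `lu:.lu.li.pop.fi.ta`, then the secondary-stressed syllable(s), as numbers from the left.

primary 6, secondary 3, 4

Weights: 1 lu: L, 2 lu L, 3 li L, 4 pop H, 5 fi L, 6 ta L.
Parse right to left (heavy = foot alone; LL = one foot; stranded L unfooted): lu: (lu.ˈli) (ˈpop) (fi.ˈta).
Foot heads: 3, 4, 6.
Primary stress on the rightmost head = syllable 6.
Secondary stress on 3, 4: lu:.lu.ˌli.ˌpop.fi.ˈta.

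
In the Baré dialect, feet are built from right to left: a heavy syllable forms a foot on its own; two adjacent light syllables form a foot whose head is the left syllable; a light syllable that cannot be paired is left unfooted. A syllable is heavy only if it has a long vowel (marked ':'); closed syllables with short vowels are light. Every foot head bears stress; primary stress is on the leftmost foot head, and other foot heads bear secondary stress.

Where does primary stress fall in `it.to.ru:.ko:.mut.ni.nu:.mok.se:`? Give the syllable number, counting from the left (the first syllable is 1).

Weights: 1 it L, 2 to L, 3 ru: H, 4 ko: H, 5 mut L, 6 ni L, 7 nu: H, 8 mok L, 9 se: H.
Parse right to left (heavy = foot alone; LL = one foot; stranded L unfooted): (ˈit.to) (ˈru:) (ˈko:) (ˈmut.ni) (ˈnu:) mok (ˈse:).
Foot heads: 1, 3, 4, 5, 7, 9.
Primary stress on the leftmost head = syllable 1.
Primary stress: syllable 1 → ˈit.to.ru:.ko:.mut.ni.nu:.mok.se:.

1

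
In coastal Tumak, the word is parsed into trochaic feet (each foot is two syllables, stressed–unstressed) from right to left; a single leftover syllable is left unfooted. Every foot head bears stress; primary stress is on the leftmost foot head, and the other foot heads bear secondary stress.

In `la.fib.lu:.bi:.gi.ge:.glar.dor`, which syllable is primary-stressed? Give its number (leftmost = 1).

Parse right to left into trochaic (ˈσσ) feet: (ˈla.fib) (ˈlu:.bi:) (ˈgi.ge:) (ˈglar.dor).
Foot heads (stressed positions): 1, 3, 5, 7.
End Rule Leftmost: primary stress on the leftmost head = syllable 1.
Primary stress: syllable 1 → ˈla.fib.lu:.bi:.gi.ge:.glar.dor.

1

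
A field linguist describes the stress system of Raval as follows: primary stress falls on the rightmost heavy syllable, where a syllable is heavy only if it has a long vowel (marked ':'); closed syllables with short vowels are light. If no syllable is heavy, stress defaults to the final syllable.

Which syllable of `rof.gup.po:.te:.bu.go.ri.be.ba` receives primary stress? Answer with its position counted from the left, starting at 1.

Weights: 1 rof L, 2 gup L, 3 po: H, 4 te: H, 5 bu L, 6 go L, 7 ri L, 8 be L, 9 ba L.
Heavy syllables in the domain: 3, 4. The rightmost is syllable 4 (te:).
Primary stress: syllable 4 → rof.gup.po:.ˈte:.bu.go.ri.be.ba.

4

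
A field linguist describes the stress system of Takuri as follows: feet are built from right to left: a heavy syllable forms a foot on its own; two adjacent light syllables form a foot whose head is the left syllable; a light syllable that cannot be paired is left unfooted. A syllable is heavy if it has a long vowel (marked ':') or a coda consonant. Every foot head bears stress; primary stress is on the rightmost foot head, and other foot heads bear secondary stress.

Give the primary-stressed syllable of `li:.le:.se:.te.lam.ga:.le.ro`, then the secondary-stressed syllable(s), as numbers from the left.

Weights: 1 li: H, 2 le: H, 3 se: H, 4 te L, 5 lam H, 6 ga: H, 7 le L, 8 ro L.
Parse right to left (heavy = foot alone; LL = one foot; stranded L unfooted): (ˈli:) (ˈle:) (ˈse:) te (ˈlam) (ˈga:) (ˈle.ro).
Foot heads: 1, 2, 3, 5, 6, 7.
Primary stress on the rightmost head = syllable 7.
Secondary stress on 1, 2, 3, 5, 6: ˌli:.ˌle:.ˌse:.te.ˌlam.ˌga:.ˈle.ro.

primary 7, secondary 1, 2, 3, 5, 6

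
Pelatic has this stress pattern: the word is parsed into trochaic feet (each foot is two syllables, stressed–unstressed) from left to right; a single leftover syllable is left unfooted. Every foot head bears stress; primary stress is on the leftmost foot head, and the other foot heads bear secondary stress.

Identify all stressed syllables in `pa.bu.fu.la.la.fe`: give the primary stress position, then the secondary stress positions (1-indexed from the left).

Parse left to right into trochaic (ˈσσ) feet: (ˈpa.bu) (ˈfu.la) (ˈla.fe).
Foot heads (stressed positions): 1, 3, 5.
End Rule Leftmost: primary stress on the leftmost head = syllable 1.
Secondary stress on 3, 5: ˈpa.bu.ˌfu.la.ˌla.fe.

primary 1, secondary 3, 5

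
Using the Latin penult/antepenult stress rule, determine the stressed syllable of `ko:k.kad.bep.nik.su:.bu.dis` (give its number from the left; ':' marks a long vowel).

Classical Latin: stress the penult if heavy (long vowel or closed), else the antepenult.
Weights: 5 su: H, 6 bu L, 7 dis H.
The penult (syllable 6, bu) is light, so stress falls on the antepenult (syllable 5, su:).
Stress on syllable 5: ko:k.kad.bep.nik.ˈsu:.bu.dis.

5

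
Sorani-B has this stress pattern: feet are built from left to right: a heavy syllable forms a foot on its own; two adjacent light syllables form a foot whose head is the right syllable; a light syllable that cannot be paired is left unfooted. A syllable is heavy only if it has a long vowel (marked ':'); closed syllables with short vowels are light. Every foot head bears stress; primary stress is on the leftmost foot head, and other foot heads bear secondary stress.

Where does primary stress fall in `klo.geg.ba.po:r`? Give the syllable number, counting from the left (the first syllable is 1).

2

Weights: 1 klo L, 2 geg L, 3 ba L, 4 po:r H.
Parse left to right (heavy = foot alone; LL = one foot; stranded L unfooted): (klo.ˈgeg) ba (ˈpo:r).
Foot heads: 2, 4.
Primary stress on the leftmost head = syllable 2.
Primary stress: syllable 2 → klo.ˈgeg.ba.po:r.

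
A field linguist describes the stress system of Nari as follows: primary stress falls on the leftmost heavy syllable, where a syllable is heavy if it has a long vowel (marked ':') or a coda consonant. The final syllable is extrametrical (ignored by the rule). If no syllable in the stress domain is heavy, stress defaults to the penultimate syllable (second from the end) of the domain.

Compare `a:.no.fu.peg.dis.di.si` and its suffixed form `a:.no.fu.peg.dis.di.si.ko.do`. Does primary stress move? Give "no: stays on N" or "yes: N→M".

Base `a:.no.fu.peg.dis.di.si` (7 syllables):
  The final syllable (7, si) is extrametrical; the stress domain is syllables 1–6.
  Weights: 1 a: H, 2 no L, 3 fu L, 4 peg H, 5 dis H, 6 di L.
  Heavy syllables in the domain: 1, 4, 5. The leftmost is syllable 1 (a:).
  → primary stress on syllable 1.
Suffixed `a:.no.fu.peg.dis.di.si.ko.do` (9 syllables):
  The final syllable (9, do) is extrametrical; the stress domain is syllables 1–8.
  Weights: 1 a: H, 2 no L, 3 fu L, 4 peg H, 5 dis H, 6 di L, 7 si L, 8 ko L.
  Heavy syllables in the domain: 1, 4, 5. The leftmost is syllable 1 (a:).
  → primary stress on syllable 1.

no: stays on 1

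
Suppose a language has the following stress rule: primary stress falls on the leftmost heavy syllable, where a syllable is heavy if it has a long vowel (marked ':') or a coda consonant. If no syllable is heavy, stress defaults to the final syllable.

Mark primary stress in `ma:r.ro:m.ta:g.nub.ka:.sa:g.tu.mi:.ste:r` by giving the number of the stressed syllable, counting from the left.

1

Weights: 1 ma:r H, 2 ro:m H, 3 ta:g H, 4 nub H, 5 ka: H, 6 sa:g H, 7 tu L, 8 mi: H, 9 ste:r H.
Heavy syllables in the domain: 1, 2, 3, 4, 5, 6, 8, 9. The leftmost is syllable 1 (ma:r).
Primary stress: syllable 1 → ˈma:r.ro:m.ta:g.nub.ka:.sa:g.tu.mi:.ste:r.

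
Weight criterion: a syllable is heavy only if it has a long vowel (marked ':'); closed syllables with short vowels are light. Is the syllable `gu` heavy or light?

light

`gu`: short vowel, open (no coda). Short vowel → light.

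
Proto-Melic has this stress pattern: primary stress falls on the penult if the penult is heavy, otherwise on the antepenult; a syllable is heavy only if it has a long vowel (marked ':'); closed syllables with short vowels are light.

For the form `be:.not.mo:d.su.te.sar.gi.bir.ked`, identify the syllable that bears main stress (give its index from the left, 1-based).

Weights: 7 gi L, 8 bir L, 9 ked L.
The penult (syllable 8, bir) is light, so stress falls on the antepenult (syllable 7, gi).
Primary stress: syllable 7 → be:.not.mo:d.su.te.sar.ˈgi.bir.ked.

7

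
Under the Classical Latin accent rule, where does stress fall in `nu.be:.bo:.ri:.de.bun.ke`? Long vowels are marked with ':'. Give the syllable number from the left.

Classical Latin: stress the penult if heavy (long vowel or closed), else the antepenult.
Weights: 5 de L, 6 bun H, 7 ke L.
The penult (syllable 6, bun) is heavy, so it takes stress.
Stress on syllable 6: nu.be:.bo:.ri:.de.ˈbun.ke.

6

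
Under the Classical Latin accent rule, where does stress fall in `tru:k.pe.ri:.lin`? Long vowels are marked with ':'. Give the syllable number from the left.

3

Classical Latin: stress the penult if heavy (long vowel or closed), else the antepenult.
Weights: 2 pe L, 3 ri: H, 4 lin H.
The penult (syllable 3, ri:) is heavy, so it takes stress.
Stress on syllable 3: tru:k.pe.ˈri:.lin.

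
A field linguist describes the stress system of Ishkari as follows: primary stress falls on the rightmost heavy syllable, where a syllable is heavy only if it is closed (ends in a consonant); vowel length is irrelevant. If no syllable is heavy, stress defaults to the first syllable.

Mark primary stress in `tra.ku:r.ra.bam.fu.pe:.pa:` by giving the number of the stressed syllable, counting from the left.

4

Weights: 1 tra L, 2 ku:r H, 3 ra L, 4 bam H, 5 fu L, 6 pe: L, 7 pa: L.
Heavy syllables in the domain: 2, 4. The rightmost is syllable 4 (bam).
Primary stress: syllable 4 → tra.ku:r.ra.ˈbam.fu.pe:.pa:.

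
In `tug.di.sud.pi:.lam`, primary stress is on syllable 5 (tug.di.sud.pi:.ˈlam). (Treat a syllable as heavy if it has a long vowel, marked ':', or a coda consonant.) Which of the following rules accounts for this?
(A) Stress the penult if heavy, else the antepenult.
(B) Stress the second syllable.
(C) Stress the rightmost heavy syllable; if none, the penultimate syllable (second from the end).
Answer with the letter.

Rule A → syllable 4 (observed: 5).
Rule B → syllable 2 (observed: 5).
Rule C → syllable 5 ✓.

C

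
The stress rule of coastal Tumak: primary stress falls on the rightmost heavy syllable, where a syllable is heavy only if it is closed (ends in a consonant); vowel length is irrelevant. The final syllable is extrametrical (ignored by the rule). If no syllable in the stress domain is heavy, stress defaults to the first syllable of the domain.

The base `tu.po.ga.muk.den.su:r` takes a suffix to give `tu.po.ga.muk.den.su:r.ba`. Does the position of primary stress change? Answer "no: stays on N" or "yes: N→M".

yes: 5→6

Base `tu.po.ga.muk.den.su:r` (6 syllables):
  The final syllable (6, su:r) is extrametrical; the stress domain is syllables 1–5.
  Weights: 1 tu L, 2 po L, 3 ga L, 4 muk H, 5 den H.
  Heavy syllables in the domain: 4, 5. The rightmost is syllable 5 (den).
  → primary stress on syllable 5.
Suffixed `tu.po.ga.muk.den.su:r.ba` (7 syllables):
  The final syllable (7, ba) is extrametrical; the stress domain is syllables 1–6.
  Weights: 1 tu L, 2 po L, 3 ga L, 4 muk H, 5 den H, 6 su:r H.
  Heavy syllables in the domain: 4, 5, 6. The rightmost is syllable 6 (su:r).
  → primary stress on syllable 6.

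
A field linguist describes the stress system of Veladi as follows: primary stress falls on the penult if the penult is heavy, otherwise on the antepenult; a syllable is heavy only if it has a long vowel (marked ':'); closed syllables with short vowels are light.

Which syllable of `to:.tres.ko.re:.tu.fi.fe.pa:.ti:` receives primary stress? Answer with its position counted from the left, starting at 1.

8

Weights: 7 fe L, 8 pa: H, 9 ti: H.
The penult (syllable 8, pa:) is heavy, so it takes stress.
Primary stress: syllable 8 → to:.tres.ko.re:.tu.fi.fe.ˈpa:.ti:.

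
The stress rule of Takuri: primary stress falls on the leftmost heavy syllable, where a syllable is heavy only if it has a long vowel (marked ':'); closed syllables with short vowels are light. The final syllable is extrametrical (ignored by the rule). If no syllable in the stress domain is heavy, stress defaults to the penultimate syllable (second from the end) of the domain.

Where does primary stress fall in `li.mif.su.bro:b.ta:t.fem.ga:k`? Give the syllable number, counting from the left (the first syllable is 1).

4

The final syllable (7, ga:k) is extrametrical; the stress domain is syllables 1–6.
Weights: 1 li L, 2 mif L, 3 su L, 4 bro:b H, 5 ta:t H, 6 fem L.
Heavy syllables in the domain: 4, 5. The leftmost is syllable 4 (bro:b).
Primary stress: syllable 4 → li.mif.su.ˈbro:b.ta:t.fem.ga:k.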